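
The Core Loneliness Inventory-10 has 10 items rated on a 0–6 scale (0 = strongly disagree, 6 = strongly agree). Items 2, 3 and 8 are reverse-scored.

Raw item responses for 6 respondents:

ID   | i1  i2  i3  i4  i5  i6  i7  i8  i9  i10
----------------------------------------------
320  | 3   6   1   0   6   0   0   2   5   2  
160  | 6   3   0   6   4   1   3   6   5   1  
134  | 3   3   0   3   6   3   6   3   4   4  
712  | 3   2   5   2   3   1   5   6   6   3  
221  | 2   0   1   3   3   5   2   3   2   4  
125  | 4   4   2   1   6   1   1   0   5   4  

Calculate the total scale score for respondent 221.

35

Respondent 221 raw: 2, 0, 1, 3, 3, 5, 2, 3, 2, 4.
Reverse-coded (reversed = (0+6) − raw = 6 − raw):
  item 1: 2
  item 2: 6 − 0 = 6
  item 3: 6 − 1 = 5
  item 4: 3
  item 5: 3
  item 6: 5
  item 7: 2
  item 8: 6 − 3 = 3
  item 9: 2
  item 10: 4
Sum = 2 + 6 + 5 + 3 + 3 + 5 + 2 + 3 + 2 + 4 = 35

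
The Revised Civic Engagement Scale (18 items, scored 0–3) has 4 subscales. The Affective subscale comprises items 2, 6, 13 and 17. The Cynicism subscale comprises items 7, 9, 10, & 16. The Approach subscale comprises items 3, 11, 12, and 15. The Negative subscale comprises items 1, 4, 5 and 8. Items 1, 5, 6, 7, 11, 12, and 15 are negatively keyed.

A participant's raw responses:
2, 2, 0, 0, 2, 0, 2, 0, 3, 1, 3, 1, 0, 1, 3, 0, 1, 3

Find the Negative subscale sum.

Negative items: 1, 4, 5, 8.
Of these, items 1 & 5 are negatively keyed; reversed = (0+3) − raw = 3 − raw.
  item 1: 3 − 2 = 1
  item 4: 0
  item 5: 3 − 2 = 1
  item 8: 0
Sum = 1 + 0 + 1 + 0 = 2

2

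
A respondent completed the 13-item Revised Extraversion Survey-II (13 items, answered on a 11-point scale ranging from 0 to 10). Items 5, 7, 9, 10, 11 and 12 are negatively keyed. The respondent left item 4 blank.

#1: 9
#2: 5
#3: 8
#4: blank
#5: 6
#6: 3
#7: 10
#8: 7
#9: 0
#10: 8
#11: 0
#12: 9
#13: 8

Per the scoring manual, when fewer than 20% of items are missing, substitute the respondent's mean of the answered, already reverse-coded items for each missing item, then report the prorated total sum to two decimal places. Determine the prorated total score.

72.58

Reverse-coded (reverse-coded value = 10 − response):
  item 5: 10 − 6 = 4
  item 7: 10 − 10 = 0
  item 9: 10 − 0 = 10
  item 10: 10 − 8 = 2
  item 11: 10 − 0 = 10
  item 12: 10 − 9 = 1
Completed scored items (12 of 13): 9, 5, 8, 4, 3, 0, 7, 10, 2, 10, 1, 8; sum = 67.
Person mean = 67 / 12 ≈ 5.5833
Prorated total = (67 / 12) × 13 = 72.58 (to 2 dp)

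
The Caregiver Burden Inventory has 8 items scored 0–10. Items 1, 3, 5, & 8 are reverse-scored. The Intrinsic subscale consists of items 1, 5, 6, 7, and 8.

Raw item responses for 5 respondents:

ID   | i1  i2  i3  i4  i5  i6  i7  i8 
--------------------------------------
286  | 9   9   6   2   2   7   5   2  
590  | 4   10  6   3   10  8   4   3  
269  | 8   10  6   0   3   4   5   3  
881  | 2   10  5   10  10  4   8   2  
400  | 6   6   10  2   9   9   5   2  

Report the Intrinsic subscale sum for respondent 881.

28

Respondent 881 raw: 2, 10, 5, 10, 10, 4, 8, 2.
Intrinsic items: 1, 5, 6, 7, 8.
Reverse-coded (reversed = (0+10) − raw = 10 − raw):
  item 1: 10 − 2 = 8
  item 5: 10 − 10 = 0
  item 6: 4
  item 7: 8
  item 8: 10 − 2 = 8
Sum = 8 + 0 + 4 + 8 + 8 = 28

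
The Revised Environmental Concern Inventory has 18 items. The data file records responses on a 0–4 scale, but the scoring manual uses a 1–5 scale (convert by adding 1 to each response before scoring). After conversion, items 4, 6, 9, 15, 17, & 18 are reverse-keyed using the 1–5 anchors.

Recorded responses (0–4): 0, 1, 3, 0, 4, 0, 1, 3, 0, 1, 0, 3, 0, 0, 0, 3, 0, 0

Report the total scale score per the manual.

Convert to 1–5: 1, 2, 4, 1, 5, 1, 2, 4, 1, 2, 1, 4, 1, 1, 1, 4, 1, 1
Reverse-coded (reverse-coded value = 6 − response):
  item 4: 6 − 1 = 5
  item 6: 6 − 1 = 5
  item 9: 6 − 1 = 5
  item 15: 6 − 1 = 5
  item 17: 6 − 1 = 5
  item 18: 6 − 1 = 5
Scored: 1, 2, 4, 5, 5, 5, 2, 4, 5, 2, 1, 4, 1, 1, 5, 4, 5, 5
Total = 61

61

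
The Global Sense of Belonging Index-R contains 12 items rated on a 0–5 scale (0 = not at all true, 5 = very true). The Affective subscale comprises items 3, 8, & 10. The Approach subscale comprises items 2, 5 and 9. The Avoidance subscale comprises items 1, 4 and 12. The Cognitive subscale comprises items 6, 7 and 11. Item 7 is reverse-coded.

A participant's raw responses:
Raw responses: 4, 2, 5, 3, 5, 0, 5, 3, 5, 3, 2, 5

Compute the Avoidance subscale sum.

Avoidance items: 1, 4, 12.
  item 1: 4
  item 4: 3
  item 12: 5
Sum = 4 + 3 + 5 = 12

12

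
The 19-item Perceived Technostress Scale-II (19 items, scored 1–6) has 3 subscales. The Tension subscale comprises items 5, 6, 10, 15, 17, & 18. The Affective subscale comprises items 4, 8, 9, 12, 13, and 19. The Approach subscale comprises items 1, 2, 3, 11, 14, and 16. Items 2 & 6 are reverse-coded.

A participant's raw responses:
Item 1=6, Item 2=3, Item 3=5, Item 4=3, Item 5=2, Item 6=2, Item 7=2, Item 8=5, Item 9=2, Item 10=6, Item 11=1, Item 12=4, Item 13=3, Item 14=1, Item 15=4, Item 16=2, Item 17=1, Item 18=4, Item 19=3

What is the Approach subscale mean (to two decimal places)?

Approach items: 1, 2, 3, 11, 14, 16.
Of these, item 2 is reverse-coded; reverse-coded value = 7 − response.
  item 1: 6
  item 2: 7 − 3 = 4
  item 3: 5
  item 11: 1
  item 14: 1
  item 16: 2
Sum = 6 + 4 + 5 + 1 + 1 + 2 = 19
Mean = 19 / 6 = 3.17

3.17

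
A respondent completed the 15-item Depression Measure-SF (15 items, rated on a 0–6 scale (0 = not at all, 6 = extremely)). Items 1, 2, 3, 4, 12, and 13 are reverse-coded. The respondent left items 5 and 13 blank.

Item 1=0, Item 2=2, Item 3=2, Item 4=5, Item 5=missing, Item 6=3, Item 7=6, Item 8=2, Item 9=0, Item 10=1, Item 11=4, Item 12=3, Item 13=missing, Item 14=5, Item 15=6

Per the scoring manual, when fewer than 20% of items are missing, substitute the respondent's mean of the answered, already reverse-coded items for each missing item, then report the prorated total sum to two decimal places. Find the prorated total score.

51.92

Reverse-coded (reverse-coded value = 6 − response):
  item 1: 6 − 0 = 6
  item 2: 6 − 2 = 4
  item 3: 6 − 2 = 4
  item 4: 6 − 5 = 1
  item 12: 6 − 3 = 3
Completed scored items (13 of 15): 6, 4, 4, 1, 3, 6, 2, 0, 1, 4, 3, 5, 6; sum = 45.
Person mean = 45 / 13 ≈ 3.4615
Prorated total = (45 / 13) × 15 = 51.92 (to 2 dp)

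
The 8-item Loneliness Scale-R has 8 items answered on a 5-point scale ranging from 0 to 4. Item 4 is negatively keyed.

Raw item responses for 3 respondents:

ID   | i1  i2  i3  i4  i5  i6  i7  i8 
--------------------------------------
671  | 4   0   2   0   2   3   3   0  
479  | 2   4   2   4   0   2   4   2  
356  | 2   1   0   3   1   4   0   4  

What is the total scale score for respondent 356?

13

Respondent 356 raw: 2, 1, 0, 3, 1, 4, 0, 4.
Reverse-coded (reversed = (0+4) − raw = 4 − raw):
  item 1: 2
  item 2: 1
  item 3: 0
  item 4: 4 − 3 = 1
  item 5: 1
  item 6: 4
  item 7: 0
  item 8: 4
Sum = 2 + 1 + 0 + 1 + 1 + 4 + 0 + 4 = 13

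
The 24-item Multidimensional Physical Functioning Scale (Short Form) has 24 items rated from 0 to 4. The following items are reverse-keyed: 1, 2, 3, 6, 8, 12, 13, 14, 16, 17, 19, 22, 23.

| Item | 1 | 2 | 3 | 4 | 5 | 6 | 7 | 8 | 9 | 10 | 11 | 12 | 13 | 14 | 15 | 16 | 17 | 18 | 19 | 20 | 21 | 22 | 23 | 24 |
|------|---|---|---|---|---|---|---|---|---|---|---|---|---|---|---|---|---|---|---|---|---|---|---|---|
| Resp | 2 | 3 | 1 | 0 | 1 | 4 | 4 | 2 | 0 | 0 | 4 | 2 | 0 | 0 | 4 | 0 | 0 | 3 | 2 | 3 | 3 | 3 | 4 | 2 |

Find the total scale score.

53

Raw sum = 47. Reverse-keyed items: 1, 2, 3, 6, 8, 12, 13, 14, 16, 17, 19, 22, 23; their raw sum = 23.
Each reversal replaces raw with 4 − raw, changing the total by 4 − 2·raw per item.
Total = 47 + 13·4 − 2·23 = 47 + 52 − 46 = 53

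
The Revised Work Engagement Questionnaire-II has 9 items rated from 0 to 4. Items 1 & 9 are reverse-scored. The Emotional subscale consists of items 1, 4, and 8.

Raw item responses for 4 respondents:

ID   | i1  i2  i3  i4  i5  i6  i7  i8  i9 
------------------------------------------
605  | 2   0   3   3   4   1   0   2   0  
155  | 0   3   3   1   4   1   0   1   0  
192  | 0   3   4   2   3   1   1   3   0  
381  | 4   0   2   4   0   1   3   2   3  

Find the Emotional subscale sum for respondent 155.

6

Respondent 155 raw: 0, 3, 3, 1, 4, 1, 0, 1, 0.
Emotional items: 1, 4, 8.
Reverse-coded (reverse-coded value = 4 − response):
  item 1: 4 − 0 = 4
  item 4: 1
  item 8: 1
Sum = 4 + 1 + 1 = 6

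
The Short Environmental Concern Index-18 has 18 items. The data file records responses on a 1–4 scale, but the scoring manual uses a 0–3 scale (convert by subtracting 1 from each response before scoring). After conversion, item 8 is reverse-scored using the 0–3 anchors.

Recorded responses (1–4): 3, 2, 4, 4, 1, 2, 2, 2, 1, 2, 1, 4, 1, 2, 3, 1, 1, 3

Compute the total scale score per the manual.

22

Convert to 0–3: 2, 1, 3, 3, 0, 1, 1, 1, 0, 1, 0, 3, 0, 1, 2, 0, 0, 2
Reverse-coded (reverse-coded value = 3 − response):
  item 8: 3 − 1 = 2
Scored: 2, 1, 3, 3, 0, 1, 1, 2, 0, 1, 0, 3, 0, 1, 2, 0, 0, 2
Total = 22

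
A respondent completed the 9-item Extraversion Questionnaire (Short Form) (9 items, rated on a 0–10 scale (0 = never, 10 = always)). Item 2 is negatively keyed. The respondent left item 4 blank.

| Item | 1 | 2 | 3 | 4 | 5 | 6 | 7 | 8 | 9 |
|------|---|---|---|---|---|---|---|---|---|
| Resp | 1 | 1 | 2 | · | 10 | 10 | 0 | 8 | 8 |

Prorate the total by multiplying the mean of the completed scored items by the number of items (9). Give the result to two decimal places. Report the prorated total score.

54.00

Reverse-coded (reverse-coded value = 10 − response):
  item 2: 10 − 1 = 9
Completed scored items (8 of 9): 1, 9, 2, 10, 10, 0, 8, 8; sum = 48.
Person mean = 48 / 8 ≈ 6.0000
Prorated total = (48 / 8) × 9 = 54.00 (to 2 dp)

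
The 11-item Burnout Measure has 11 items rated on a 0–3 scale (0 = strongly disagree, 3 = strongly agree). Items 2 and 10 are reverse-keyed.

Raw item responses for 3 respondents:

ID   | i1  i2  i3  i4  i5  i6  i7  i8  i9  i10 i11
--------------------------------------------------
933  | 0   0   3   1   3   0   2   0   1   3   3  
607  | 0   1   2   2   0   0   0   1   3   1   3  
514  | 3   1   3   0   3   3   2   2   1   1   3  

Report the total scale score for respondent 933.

Respondent 933 raw: 0, 0, 3, 1, 3, 0, 2, 0, 1, 3, 3.
Reverse-coded (on a 0–3 scale, reversed = 3 − raw):
  item 1: 0
  item 2: 3 − 0 = 3
  item 3: 3
  item 4: 1
  item 5: 3
  item 6: 0
  item 7: 2
  item 8: 0
  item 9: 1
  item 10: 3 − 3 = 0
  item 11: 3
Sum = 0 + 3 + 3 + 1 + 3 + 0 + 2 + 0 + 1 + 0 + 3 = 16

16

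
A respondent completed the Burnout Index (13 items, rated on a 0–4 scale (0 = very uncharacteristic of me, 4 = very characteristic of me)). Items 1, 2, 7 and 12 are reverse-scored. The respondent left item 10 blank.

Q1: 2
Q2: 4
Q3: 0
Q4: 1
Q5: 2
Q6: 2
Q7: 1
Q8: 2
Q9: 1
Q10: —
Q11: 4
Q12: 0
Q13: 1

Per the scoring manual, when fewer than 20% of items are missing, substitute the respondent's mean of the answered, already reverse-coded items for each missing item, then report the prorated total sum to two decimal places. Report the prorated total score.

23.83

Reverse-coded (reversed = (0+4) − raw = 4 − raw):
  item 1: 4 − 2 = 2
  item 2: 4 − 4 = 0
  item 7: 4 − 1 = 3
  item 12: 4 − 0 = 4
Completed scored items (12 of 13): 2, 0, 0, 1, 2, 2, 3, 2, 1, 4, 4, 1; sum = 22.
Person mean = 22 / 12 ≈ 1.8333
Prorated total = (22 / 12) × 13 = 23.83 (to 2 dp)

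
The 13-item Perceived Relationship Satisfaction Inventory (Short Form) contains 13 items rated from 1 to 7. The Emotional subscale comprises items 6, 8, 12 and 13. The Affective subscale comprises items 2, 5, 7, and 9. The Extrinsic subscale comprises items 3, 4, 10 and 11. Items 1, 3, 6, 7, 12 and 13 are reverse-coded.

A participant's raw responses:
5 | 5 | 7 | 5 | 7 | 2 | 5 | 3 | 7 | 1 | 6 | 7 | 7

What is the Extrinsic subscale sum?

13

Extrinsic items: 3, 4, 10, 11.
Of these, item 3 is reverse-coded; reverse-coded value = 8 − response.
  item 3: 8 − 7 = 1
  item 4: 5
  item 10: 1
  item 11: 6
Sum = 1 + 5 + 1 + 6 = 13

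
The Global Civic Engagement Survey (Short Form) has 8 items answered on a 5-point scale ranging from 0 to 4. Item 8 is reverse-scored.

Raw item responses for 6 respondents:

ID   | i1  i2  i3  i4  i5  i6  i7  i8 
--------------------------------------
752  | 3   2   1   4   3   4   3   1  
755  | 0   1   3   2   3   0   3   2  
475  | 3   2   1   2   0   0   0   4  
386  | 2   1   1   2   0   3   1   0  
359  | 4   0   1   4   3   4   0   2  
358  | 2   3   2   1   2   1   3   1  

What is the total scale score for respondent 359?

Respondent 359 raw: 4, 0, 1, 4, 3, 4, 0, 2.
Reverse-coded (on a 0–4 scale, reversed = 4 − raw):
  item 1: 4
  item 2: 0
  item 3: 1
  item 4: 4
  item 5: 3
  item 6: 4
  item 7: 0
  item 8: 4 − 2 = 2
Sum = 4 + 0 + 1 + 4 + 3 + 4 + 0 + 2 = 18

18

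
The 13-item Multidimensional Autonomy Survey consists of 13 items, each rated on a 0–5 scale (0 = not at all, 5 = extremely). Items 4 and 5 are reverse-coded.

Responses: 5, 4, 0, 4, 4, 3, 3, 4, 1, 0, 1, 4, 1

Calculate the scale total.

Reverse-coded items (reversed = (0+5) − raw = 5 − raw):
  item 4: 5 − 4 = 1
  item 5: 5 − 4 = 1
After reverse-coding: 5, 4, 0, 1, 1, 3, 3, 4, 1, 0, 1, 4, 1
Total = 5 + 4 + 0 + 1 + 1 + 3 + 3 + 4 + 1 + 0 + 1 + 4 + 1 = 28

28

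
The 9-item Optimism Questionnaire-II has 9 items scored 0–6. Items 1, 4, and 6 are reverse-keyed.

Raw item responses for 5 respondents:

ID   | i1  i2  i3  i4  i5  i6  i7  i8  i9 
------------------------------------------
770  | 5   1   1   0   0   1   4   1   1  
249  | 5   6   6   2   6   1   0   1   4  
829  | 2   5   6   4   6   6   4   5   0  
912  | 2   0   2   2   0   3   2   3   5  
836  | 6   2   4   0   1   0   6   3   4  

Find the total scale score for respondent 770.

20

Respondent 770 raw: 5, 1, 1, 0, 0, 1, 4, 1, 1.
Reverse-coded (on a 0–6 scale, reversed = 6 − raw):
  item 1: 6 − 5 = 1
  item 2: 1
  item 3: 1
  item 4: 6 − 0 = 6
  item 5: 0
  item 6: 6 − 1 = 5
  item 7: 4
  item 8: 1
  item 9: 1
Sum = 1 + 1 + 1 + 6 + 0 + 5 + 4 + 1 + 1 = 20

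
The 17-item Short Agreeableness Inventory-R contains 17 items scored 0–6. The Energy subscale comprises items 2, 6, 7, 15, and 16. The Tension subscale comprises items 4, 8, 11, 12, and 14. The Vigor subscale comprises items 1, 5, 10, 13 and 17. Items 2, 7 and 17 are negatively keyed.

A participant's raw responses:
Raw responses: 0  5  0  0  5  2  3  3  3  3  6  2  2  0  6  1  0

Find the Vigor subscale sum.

Vigor items: 1, 5, 10, 13, 17.
Of these, item 17 is negatively keyed; on a 0–6 scale, reversed = 6 − raw.
  item 1: 0
  item 5: 5
  item 10: 3
  item 13: 2
  item 17: 6 − 0 = 6
Sum = 0 + 5 + 3 + 2 + 6 = 16

16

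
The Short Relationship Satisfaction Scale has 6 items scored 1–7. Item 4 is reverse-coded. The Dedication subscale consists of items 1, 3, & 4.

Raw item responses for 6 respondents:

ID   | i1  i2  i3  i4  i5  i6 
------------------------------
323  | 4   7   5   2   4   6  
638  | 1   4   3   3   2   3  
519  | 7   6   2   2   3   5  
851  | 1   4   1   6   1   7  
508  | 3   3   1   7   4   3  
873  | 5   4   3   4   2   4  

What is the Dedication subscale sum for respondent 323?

Respondent 323 raw: 4, 7, 5, 2, 4, 6.
Dedication items: 1, 3, 4.
Reverse-coded (on a 1–7 scale, reversed = 8 − raw):
  item 1: 4
  item 3: 5
  item 4: 8 − 2 = 6
Sum = 4 + 5 + 6 = 15

15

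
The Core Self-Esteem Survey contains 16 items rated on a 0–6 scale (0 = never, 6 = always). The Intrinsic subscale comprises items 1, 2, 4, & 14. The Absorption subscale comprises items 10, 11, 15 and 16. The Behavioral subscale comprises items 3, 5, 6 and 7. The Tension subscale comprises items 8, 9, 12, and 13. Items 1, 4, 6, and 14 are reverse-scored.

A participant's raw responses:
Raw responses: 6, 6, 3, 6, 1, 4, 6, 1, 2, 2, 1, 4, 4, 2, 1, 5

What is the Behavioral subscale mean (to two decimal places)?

Behavioral items: 3, 5, 6, 7.
Of these, item 6 is reverse-scored; on a 0–6 scale, reversed = 6 − raw.
  item 3: 3
  item 5: 1
  item 6: 6 − 4 = 2
  item 7: 6
Sum = 3 + 1 + 2 + 6 = 12
Mean = 12 / 4 = 3.00

3.00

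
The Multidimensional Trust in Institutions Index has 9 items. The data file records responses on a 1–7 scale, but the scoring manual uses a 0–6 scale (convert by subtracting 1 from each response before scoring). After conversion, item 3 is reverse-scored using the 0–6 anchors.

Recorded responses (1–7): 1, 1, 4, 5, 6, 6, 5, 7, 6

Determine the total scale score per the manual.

32

Convert to 0–6: 0, 0, 3, 4, 5, 5, 4, 6, 5
Reverse-coded (reversed = (0+6) − raw = 6 − raw):
  item 3: 6 − 3 = 3
Scored: 0, 0, 3, 4, 5, 5, 4, 6, 5
Total = 32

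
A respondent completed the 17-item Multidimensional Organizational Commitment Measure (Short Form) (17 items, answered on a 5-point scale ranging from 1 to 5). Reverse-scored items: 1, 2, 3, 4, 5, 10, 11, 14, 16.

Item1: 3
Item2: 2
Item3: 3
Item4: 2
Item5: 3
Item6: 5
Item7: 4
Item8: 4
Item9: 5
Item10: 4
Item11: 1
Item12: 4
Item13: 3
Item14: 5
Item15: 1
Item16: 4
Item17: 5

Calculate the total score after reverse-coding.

58

Reverse-scored items use 6 − raw:
  item 1: 6 − 3 = 3
  item 2: 6 − 2 = 4
  item 3: 6 − 3 = 3
  item 4: 6 − 2 = 4
  item 5: 6 − 3 = 3
  item 10: 6 − 4 = 2
  item 11: 6 − 1 = 5
  item 14: 6 − 5 = 1
  item 16: 6 − 4 = 2
Scored items: 3, 4, 3, 4, 3, 5, 4, 4, 5, 2, 5, 4, 3, 1, 1, 2, 5
Total = 3 + 4 + 3 + 4 + 3 + 5 + 4 + 4 + 5 + 2 + 5 + 4 + 3 + 1 + 1 + 2 + 5 = 58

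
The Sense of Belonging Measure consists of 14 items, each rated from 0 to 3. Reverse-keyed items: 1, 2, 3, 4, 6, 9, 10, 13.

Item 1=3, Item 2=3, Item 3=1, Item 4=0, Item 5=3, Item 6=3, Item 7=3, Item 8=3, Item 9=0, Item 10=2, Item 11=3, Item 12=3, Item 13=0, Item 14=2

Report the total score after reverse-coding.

Apply reverse scoring (reversed = (0+3) − raw = 3 − raw):
  item 1: 3 − 3 = 0
  item 2: 3 − 3 = 0
  item 3: 3 − 1 = 2
  item 4: 3 − 0 = 3
  item 6: 3 − 3 = 0
  item 9: 3 − 0 = 3
  item 10: 3 − 2 = 1
  item 13: 3 − 0 = 3
Scored responses: 0, 0, 2, 3, 3, 0, 3, 3, 3, 1, 3, 3, 3, 2
Total = 0 + 0 + 2 + 3 + 3 + 0 + 3 + 3 + 3 + 1 + 3 + 3 + 3 + 2 = 29

29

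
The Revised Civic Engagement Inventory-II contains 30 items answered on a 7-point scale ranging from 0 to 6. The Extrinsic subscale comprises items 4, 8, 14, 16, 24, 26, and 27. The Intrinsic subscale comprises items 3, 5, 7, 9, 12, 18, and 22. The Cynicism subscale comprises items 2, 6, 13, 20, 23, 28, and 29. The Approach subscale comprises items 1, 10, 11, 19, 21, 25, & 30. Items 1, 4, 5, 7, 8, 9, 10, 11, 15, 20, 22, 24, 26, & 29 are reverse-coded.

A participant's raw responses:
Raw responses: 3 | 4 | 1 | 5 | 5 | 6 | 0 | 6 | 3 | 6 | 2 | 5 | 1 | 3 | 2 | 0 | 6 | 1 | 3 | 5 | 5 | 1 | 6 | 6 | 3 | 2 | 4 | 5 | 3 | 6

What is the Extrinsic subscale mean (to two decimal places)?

1.71

Extrinsic items: 4, 8, 14, 16, 24, 26, 27.
Of these, items 4, 8, 24 and 26 are reverse-coded; reverse-coded value = 6 − response.
  item 4: 6 − 5 = 1
  item 8: 6 − 6 = 0
  item 14: 3
  item 16: 0
  item 24: 6 − 6 = 0
  item 26: 6 − 2 = 4
  item 27: 4
Sum = 1 + 0 + 3 + 0 + 0 + 4 + 4 = 12
Mean = 12 / 7 = 1.71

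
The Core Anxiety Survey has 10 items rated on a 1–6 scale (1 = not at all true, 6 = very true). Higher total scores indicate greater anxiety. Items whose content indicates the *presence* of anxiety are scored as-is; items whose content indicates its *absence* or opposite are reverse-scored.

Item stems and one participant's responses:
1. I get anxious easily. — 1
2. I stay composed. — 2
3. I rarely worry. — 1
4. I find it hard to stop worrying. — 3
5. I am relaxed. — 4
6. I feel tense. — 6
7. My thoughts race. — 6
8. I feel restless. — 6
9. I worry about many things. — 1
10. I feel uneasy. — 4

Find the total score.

Items 2, 3, 5 describe the absence/opposite of anxiety → reverse-score.
reversed = (1+6) − raw = 7 − raw.
  item 1: 1
  item 2: 7 − 2 = 5
  item 3: 7 − 1 = 6
  item 4: 3
  item 5: 7 − 4 = 3
  item 6: 6
  item 7: 6
  item 8: 6
  item 9: 1
  item 10: 4
Total = 1 + 5 + 6 + 3 + 3 + 6 + 6 + 6 + 1 + 4 = 41

41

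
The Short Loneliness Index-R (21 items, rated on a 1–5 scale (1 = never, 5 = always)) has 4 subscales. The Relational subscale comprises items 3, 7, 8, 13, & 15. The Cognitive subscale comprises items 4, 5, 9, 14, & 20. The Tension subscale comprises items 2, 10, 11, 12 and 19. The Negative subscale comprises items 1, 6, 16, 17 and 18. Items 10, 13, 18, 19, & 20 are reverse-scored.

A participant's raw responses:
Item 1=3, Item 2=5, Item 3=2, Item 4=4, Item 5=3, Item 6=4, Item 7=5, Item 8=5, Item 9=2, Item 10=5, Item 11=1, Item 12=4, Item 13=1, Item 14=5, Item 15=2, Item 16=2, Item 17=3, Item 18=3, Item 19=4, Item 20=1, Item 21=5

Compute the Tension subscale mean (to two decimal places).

Tension items: 2, 10, 11, 12, 19.
Of these, items 10 & 19 are reverse-scored; reversed = (1+5) − raw = 6 − raw.
  item 2: 5
  item 10: 6 − 5 = 1
  item 11: 1
  item 12: 4
  item 19: 6 − 4 = 2
Sum = 5 + 1 + 1 + 4 + 2 = 13
Mean = 13 / 5 = 2.60

2.60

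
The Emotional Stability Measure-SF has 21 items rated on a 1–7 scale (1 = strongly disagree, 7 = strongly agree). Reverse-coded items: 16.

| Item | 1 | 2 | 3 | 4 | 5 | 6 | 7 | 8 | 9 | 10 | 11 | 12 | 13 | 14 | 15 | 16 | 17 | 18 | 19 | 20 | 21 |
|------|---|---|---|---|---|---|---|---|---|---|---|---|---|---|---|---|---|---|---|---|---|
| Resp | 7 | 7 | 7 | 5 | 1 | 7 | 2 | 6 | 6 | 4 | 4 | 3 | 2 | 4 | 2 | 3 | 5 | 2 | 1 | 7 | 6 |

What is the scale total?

Raw sum = 91. Reverse-coded items: 16; their raw sum = 3.
Each reversal replaces raw with 8 − raw, changing the total by 8 − 2·raw per item.
Total = 91 + 1·8 − 2·3 = 91 + 8 − 6 = 93

93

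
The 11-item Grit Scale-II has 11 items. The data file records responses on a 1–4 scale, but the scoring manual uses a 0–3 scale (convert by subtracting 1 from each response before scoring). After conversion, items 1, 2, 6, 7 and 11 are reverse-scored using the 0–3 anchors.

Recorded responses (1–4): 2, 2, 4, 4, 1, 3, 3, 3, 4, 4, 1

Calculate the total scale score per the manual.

23

Convert to 0–3: 1, 1, 3, 3, 0, 2, 2, 2, 3, 3, 0
Reverse-coded (reverse-coded value = 3 − response):
  item 1: 3 − 1 = 2
  item 2: 3 − 1 = 2
  item 6: 3 − 2 = 1
  item 7: 3 − 2 = 1
  item 11: 3 − 0 = 3
Scored: 2, 2, 3, 3, 0, 1, 1, 2, 3, 3, 3
Total = 23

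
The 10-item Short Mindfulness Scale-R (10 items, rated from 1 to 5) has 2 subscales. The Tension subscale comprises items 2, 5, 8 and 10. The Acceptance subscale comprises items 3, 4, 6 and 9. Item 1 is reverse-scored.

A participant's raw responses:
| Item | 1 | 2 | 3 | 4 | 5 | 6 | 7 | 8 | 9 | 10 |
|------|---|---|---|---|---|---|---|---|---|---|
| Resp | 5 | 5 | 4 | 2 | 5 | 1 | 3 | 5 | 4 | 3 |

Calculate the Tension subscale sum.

Tension items: 2, 5, 8, 10.
  item 2: 5
  item 5: 5
  item 8: 5
  item 10: 3
Sum = 5 + 5 + 5 + 3 = 18

18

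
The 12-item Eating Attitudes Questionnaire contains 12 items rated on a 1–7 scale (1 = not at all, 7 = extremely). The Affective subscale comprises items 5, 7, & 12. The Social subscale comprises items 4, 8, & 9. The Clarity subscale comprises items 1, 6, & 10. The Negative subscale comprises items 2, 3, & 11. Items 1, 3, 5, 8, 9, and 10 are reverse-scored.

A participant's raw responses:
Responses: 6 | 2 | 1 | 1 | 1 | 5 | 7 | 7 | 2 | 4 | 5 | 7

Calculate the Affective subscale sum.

Affective items: 5, 7, 12.
Of these, item 5 is reverse-scored; reverse-coded value = 8 − response.
  item 5: 8 − 1 = 7
  item 7: 7
  item 12: 7
Sum = 7 + 7 + 7 = 21

21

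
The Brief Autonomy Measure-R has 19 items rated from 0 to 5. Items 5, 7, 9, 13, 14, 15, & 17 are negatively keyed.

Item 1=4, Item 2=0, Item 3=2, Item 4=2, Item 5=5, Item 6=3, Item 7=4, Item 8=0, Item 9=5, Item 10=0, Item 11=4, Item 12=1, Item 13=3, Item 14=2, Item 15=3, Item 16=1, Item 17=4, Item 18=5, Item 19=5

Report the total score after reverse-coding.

Reversing items 5, 7, 9, 13, 14, 15, & 17 with 5 − raw:
Total = 4 + 0 + 2 + 2 + (5−5) + 3 + (5−4) + 0 + (5−5) + 0 + 4 + 1 + (5−3) + (5−2) + (5−3) + 1 + (5−4) + 5 + 5
      = 4 + 0 + 2 + 2 + 0 + 3 + 1 + 0 + 0 + 0 + 4 + 1 + 2 + 3 + 2 + 1 + 1 + 5 + 5 = 36

36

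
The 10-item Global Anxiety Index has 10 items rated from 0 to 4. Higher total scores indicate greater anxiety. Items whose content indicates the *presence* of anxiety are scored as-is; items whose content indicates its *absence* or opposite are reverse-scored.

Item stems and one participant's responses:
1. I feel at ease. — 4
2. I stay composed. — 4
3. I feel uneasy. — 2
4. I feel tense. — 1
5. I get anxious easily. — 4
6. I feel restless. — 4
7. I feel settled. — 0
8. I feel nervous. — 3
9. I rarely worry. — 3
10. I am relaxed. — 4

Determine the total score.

19

Items 1, 2, 7, 9, 10 describe the absence/opposite of anxiety → reverse-score.
reverse-coded value = 4 − response.
  item 1: 4 − 4 = 0
  item 2: 4 − 4 = 0
  item 3: 2
  item 4: 1
  item 5: 4
  item 6: 4
  item 7: 4 − 0 = 4
  item 8: 3
  item 9: 4 − 3 = 1
  item 10: 4 − 4 = 0
Total = 0 + 0 + 2 + 1 + 4 + 4 + 4 + 3 + 1 + 0 = 19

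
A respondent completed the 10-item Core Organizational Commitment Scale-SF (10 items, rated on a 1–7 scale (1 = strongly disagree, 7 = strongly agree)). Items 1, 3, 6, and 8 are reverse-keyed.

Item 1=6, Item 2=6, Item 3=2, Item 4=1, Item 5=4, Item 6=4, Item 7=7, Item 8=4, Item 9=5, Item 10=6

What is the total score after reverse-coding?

45

Reversing items 1, 3, 6, and 8 with 8 − raw:
Total = (8−6) + 6 + (8−2) + 1 + 4 + (8−4) + 7 + (8−4) + 5 + 6
      = 2 + 6 + 6 + 1 + 4 + 4 + 7 + 4 + 5 + 6 = 45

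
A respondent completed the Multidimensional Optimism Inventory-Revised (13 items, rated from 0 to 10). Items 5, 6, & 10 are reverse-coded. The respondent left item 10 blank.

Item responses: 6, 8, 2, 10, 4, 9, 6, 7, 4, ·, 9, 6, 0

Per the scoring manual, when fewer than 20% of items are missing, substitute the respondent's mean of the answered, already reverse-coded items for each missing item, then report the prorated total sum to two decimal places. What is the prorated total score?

Reverse-coded (reversed = (0+10) − raw = 10 − raw):
  item 5: 10 − 4 = 6
  item 6: 10 − 9 = 1
Completed scored items (12 of 13): 6, 8, 2, 10, 6, 1, 6, 7, 4, 9, 6, 0; sum = 65.
Person mean = 65 / 12 ≈ 5.4167
Prorated total = (65 / 12) × 13 = 70.42 (to 2 dp)

70.42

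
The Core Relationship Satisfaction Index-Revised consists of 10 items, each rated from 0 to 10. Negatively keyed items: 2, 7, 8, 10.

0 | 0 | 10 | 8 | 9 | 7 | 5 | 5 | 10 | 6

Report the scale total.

Raw sum = 60. Negatively keyed items: 2, 7, 8, 10; their raw sum = 16.
Each reversal replaces raw with 10 − raw, changing the total by 10 − 2·raw per item.
Total = 60 + 4·10 − 2·16 = 60 + 40 − 32 = 68

68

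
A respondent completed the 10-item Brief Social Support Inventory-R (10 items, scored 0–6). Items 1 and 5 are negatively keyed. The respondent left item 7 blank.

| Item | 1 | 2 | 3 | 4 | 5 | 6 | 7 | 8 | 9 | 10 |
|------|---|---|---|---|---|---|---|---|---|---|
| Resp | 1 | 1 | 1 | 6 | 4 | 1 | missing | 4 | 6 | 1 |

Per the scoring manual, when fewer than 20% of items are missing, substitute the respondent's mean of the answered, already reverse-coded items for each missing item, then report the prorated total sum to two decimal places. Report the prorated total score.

Reverse-coded (on a 0–6 scale, reversed = 6 − raw):
  item 1: 6 − 1 = 5
  item 5: 6 − 4 = 2
Completed scored items (9 of 10): 5, 1, 1, 6, 2, 1, 4, 6, 1; sum = 27.
Person mean = 27 / 9 ≈ 3.0000
Prorated total = (27 / 9) × 10 = 30.00 (to 2 dp)

30.00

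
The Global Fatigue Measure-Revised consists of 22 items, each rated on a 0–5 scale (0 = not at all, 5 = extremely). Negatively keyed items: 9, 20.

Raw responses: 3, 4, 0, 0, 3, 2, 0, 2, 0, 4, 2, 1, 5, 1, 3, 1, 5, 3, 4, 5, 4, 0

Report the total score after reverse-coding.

Raw sum = 52. Negatively keyed items: 9, 20; their raw sum = 5.
Each reversal replaces raw with 5 − raw, changing the total by 5 − 2·raw per item.
Total = 52 + 2·5 − 2·5 = 52 + 10 − 10 = 52

52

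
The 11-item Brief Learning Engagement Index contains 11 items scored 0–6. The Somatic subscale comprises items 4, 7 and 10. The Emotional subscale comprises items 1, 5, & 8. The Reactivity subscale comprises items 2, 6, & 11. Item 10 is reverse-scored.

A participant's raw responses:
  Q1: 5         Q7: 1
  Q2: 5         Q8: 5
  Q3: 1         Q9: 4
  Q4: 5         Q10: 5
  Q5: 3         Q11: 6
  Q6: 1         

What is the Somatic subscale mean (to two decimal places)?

2.33

Somatic items: 4, 7, 10.
Of these, item 10 is reverse-scored; on a 0–6 scale, reversed = 6 − raw.
  item 4: 5
  item 7: 1
  item 10: 6 − 5 = 1
Sum = 5 + 1 + 1 = 7
Mean = 7 / 3 = 2.33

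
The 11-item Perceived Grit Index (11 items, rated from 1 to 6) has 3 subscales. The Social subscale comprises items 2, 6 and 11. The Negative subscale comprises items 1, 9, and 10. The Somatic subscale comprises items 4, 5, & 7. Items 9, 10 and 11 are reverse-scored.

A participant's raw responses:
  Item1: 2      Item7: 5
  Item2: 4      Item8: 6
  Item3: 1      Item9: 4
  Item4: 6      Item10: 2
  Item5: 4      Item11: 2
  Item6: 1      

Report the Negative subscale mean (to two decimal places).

Negative items: 1, 9, 10.
Of these, items 9 & 10 are reverse-scored; on a 1–6 scale, reversed = 7 − raw.
  item 1: 2
  item 9: 7 − 4 = 3
  item 10: 7 − 2 = 5
Sum = 2 + 3 + 5 = 10
Mean = 10 / 3 = 3.33

3.33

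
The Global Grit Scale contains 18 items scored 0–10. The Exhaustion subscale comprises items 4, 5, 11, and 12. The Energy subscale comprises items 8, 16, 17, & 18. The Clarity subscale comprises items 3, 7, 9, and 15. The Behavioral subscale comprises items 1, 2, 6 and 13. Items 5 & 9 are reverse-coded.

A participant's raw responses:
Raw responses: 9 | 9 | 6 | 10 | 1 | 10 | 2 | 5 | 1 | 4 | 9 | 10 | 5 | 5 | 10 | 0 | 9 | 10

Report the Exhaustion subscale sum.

Exhaustion items: 4, 5, 11, 12.
Of these, item 5 is reverse-coded; reverse-coded value = 10 − response.
  item 4: 10
  item 5: 10 − 1 = 9
  item 11: 9
  item 12: 10
Sum = 10 + 9 + 9 + 10 = 38

38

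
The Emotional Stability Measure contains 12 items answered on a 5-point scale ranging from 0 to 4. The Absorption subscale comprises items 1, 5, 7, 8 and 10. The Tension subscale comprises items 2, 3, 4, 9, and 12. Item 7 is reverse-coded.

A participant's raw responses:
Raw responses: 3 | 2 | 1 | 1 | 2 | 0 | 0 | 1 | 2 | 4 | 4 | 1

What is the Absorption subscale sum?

Absorption items: 1, 5, 7, 8, 10.
Of these, item 7 is reverse-coded; reverse-coded value = 4 − response.
  item 1: 3
  item 5: 2
  item 7: 4 − 0 = 4
  item 8: 1
  item 10: 4
Sum = 3 + 2 + 4 + 1 + 4 = 14

14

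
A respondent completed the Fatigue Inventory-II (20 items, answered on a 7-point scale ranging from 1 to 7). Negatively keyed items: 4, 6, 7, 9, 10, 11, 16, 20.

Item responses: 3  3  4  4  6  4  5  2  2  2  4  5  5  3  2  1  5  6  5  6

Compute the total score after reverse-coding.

Negatively keyed items use 8 − raw:
  item 4: 8 − 4 = 4
  item 6: 8 − 4 = 4
  item 7: 8 − 5 = 3
  item 9: 8 − 2 = 6
  item 10: 8 − 2 = 6
  item 11: 8 − 4 = 4
  item 16: 8 − 1 = 7
  item 20: 8 − 6 = 2
Scored responses: 3, 3, 4, 4, 6, 4, 3, 2, 6, 6, 4, 5, 5, 3, 2, 7, 5, 6, 5, 2
Total = 3 + 3 + 4 + 4 + 6 + 4 + 3 + 2 + 6 + 6 + 4 + 5 + 5 + 3 + 2 + 7 + 5 + 6 + 5 + 2 = 85

85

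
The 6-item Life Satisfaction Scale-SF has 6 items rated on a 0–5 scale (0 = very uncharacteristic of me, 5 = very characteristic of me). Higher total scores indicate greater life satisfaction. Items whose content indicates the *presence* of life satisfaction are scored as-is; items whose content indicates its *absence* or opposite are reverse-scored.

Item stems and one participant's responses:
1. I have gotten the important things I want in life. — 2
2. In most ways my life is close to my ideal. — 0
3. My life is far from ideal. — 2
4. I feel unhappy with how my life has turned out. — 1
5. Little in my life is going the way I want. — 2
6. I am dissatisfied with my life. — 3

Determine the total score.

14

Items 3, 4, 5, 6 describe the absence/opposite of life satisfaction → reverse-score.
on a 0–5 scale, reversed = 5 − raw.
  item 1: 2
  item 2: 0
  item 3: 5 − 2 = 3
  item 4: 5 − 1 = 4
  item 5: 5 − 2 = 3
  item 6: 5 − 3 = 2
Total = 2 + 0 + 3 + 4 + 3 + 2 = 14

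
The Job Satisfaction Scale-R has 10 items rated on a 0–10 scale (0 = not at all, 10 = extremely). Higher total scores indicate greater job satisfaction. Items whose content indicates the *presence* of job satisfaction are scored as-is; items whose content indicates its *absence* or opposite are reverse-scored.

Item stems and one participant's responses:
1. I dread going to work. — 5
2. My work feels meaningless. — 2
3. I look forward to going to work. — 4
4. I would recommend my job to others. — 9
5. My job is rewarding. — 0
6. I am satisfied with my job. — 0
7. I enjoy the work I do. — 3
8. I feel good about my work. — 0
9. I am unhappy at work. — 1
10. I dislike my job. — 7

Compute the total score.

41

Items 1, 2, 9, 10 describe the absence/opposite of job satisfaction → reverse-score.
on a 0–10 scale, reversed = 10 − raw.
  item 1: 10 − 5 = 5
  item 2: 10 − 2 = 8
  item 3: 4
  item 4: 9
  item 5: 0
  item 6: 0
  item 7: 3
  item 8: 0
  item 9: 10 − 1 = 9
  item 10: 10 − 7 = 3
Total = 5 + 8 + 4 + 9 + 0 + 0 + 3 + 0 + 9 + 3 = 41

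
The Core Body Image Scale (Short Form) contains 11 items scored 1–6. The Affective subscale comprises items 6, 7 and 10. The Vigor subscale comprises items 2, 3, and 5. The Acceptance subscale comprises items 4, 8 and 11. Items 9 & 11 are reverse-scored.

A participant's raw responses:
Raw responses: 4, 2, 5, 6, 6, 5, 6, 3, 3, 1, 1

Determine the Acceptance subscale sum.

15

Acceptance items: 4, 8, 11.
Of these, item 11 is reverse-scored; on a 1–6 scale, reversed = 7 − raw.
  item 4: 6
  item 8: 3
  item 11: 7 − 1 = 6
Sum = 6 + 3 + 6 = 15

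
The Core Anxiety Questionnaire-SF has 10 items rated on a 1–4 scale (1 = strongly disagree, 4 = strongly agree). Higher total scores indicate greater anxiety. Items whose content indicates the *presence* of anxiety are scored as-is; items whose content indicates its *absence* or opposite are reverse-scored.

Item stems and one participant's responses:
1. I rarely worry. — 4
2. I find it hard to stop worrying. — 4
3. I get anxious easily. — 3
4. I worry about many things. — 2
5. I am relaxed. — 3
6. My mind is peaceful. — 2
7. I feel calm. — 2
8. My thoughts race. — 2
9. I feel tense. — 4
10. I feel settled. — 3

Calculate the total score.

26

Items 1, 5, 6, 7, 10 describe the absence/opposite of anxiety → reverse-score.
on a 1–4 scale, reversed = 5 − raw.
  item 1: 5 − 4 = 1
  item 2: 4
  item 3: 3
  item 4: 2
  item 5: 5 − 3 = 2
  item 6: 5 − 2 = 3
  item 7: 5 − 2 = 3
  item 8: 2
  item 9: 4
  item 10: 5 − 3 = 2
Total = 1 + 4 + 3 + 2 + 2 + 3 + 3 + 2 + 4 + 2 = 26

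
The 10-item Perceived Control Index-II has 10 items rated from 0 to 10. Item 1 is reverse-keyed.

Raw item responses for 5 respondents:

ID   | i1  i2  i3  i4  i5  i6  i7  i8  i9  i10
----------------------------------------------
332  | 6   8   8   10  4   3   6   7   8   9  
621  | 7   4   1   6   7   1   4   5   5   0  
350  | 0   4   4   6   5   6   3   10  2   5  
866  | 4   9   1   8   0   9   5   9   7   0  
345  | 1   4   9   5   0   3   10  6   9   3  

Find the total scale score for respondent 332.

67

Respondent 332 raw: 6, 8, 8, 10, 4, 3, 6, 7, 8, 9.
Reverse-coded (reverse-coded value = 10 − response):
  item 1: 10 − 6 = 4
  item 2: 8
  item 3: 8
  item 4: 10
  item 5: 4
  item 6: 3
  item 7: 6
  item 8: 7
  item 9: 8
  item 10: 9
Sum = 4 + 8 + 8 + 10 + 4 + 3 + 6 + 7 + 8 + 9 = 67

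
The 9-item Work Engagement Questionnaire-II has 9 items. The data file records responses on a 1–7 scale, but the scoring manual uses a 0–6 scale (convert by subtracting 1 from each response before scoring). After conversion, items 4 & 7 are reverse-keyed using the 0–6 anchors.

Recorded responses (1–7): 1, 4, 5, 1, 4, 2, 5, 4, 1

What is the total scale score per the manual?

22

Convert to 0–6: 0, 3, 4, 0, 3, 1, 4, 3, 0
Reverse-coded (reversed = (0+6) − raw = 6 − raw):
  item 4: 6 − 0 = 6
  item 7: 6 − 4 = 2
Scored: 0, 3, 4, 6, 3, 1, 2, 3, 0
Total = 22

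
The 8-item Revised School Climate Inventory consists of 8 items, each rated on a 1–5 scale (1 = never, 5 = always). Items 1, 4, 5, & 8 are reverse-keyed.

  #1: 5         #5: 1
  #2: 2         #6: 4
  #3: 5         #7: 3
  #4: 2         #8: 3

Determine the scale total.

Raw sum = 25. Reverse-keyed items: 1, 4, 5, 8; their raw sum = 11.
Each reversal replaces raw with 6 − raw, changing the total by 6 − 2·raw per item.
Total = 25 + 4·6 − 2·11 = 25 + 24 − 22 = 27

27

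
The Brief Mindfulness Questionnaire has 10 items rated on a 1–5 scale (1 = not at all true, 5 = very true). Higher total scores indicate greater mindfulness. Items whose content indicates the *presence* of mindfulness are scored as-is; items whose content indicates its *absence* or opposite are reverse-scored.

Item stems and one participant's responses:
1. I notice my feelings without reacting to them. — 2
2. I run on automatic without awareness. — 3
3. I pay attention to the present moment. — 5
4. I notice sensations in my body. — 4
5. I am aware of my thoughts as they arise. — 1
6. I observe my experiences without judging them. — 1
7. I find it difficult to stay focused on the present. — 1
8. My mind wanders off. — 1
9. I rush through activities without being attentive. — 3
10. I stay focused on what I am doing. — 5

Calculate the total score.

Items 2, 7, 8, 9 describe the absence/opposite of mindfulness → reverse-score.
reversed = (1+5) − raw = 6 − raw.
  item 1: 2
  item 2: 6 − 3 = 3
  item 3: 5
  item 4: 4
  item 5: 1
  item 6: 1
  item 7: 6 − 1 = 5
  item 8: 6 − 1 = 5
  item 9: 6 − 3 = 3
  item 10: 5
Total = 2 + 3 + 5 + 4 + 1 + 1 + 5 + 5 + 3 + 5 = 34

34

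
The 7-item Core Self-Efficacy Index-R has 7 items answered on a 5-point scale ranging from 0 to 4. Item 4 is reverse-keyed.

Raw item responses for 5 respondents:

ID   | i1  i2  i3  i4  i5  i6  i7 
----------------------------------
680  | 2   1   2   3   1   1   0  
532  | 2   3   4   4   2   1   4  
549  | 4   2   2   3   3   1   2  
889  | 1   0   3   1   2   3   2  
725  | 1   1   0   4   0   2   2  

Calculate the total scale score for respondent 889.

Respondent 889 raw: 1, 0, 3, 1, 2, 3, 2.
Reverse-coded (reverse-coded value = 4 − response):
  item 1: 1
  item 2: 0
  item 3: 3
  item 4: 4 − 1 = 3
  item 5: 2
  item 6: 3
  item 7: 2
Sum = 1 + 0 + 3 + 3 + 2 + 3 + 2 = 14

14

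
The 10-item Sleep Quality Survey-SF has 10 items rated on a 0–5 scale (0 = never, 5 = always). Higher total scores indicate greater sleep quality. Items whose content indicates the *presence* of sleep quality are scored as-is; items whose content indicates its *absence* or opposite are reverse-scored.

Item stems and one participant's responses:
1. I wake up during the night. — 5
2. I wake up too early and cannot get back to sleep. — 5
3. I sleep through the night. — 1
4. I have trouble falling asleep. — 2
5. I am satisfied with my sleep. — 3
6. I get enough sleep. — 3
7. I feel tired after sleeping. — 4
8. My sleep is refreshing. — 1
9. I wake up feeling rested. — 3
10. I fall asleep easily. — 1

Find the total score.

16

Items 1, 2, 4, 7 describe the absence/opposite of sleep quality → reverse-score.
on a 0–5 scale, reversed = 5 − raw.
  item 1: 5 − 5 = 0
  item 2: 5 − 5 = 0
  item 3: 1
  item 4: 5 − 2 = 3
  item 5: 3
  item 6: 3
  item 7: 5 − 4 = 1
  item 8: 1
  item 9: 3
  item 10: 1
Total = 0 + 0 + 1 + 3 + 3 + 3 + 1 + 1 + 3 + 1 = 16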